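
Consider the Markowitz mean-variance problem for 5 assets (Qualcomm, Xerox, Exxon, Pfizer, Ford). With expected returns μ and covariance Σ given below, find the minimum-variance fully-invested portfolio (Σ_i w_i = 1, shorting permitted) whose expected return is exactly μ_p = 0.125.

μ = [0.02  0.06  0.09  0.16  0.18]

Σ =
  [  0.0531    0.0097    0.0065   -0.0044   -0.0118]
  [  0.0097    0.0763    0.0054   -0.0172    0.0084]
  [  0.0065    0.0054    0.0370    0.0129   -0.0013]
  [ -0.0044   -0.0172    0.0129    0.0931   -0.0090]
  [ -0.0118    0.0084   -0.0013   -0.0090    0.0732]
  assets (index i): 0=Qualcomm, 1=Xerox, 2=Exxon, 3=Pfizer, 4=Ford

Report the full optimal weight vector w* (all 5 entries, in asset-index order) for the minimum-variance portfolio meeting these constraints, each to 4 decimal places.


p=Σ⁻¹μ = [0.8301  0.6966  1.6089  1.9322  2.7790]
q=Σ⁻¹𝟙 = [19.6800  10.2510  18.2510  12.7325  17.5469]
a=μᵀp=1.012583  b=𝟙ᵀp=7.846894  c=𝟙ᵀq=78.461449  D=ac−b²=17.875024
λ₁=(c·0.125−b)/D = (78.461449·0.125−7.846894)/17.875024 = 0.109694
λ₂=(a−b·0.125)/D = (1.012583−7.846894·0.125)/17.875024 = 0.001775
w* = 0.109694·p + 0.001775·q:
  w_0 = 0.109694·0.8301 + 0.001775·19.6800 = 0.1260  (Qualcomm)
  w_1 = 0.109694·0.6966 + 0.001775·10.2510 = 0.0946  (Xerox)
  w_2 = 0.109694·1.6089 + 0.001775·18.2510 = 0.2089  (Exxon)
  w_3 = 0.109694·1.9322 + 0.001775·12.7325 = 0.2345  (Pfizer)
  w_4 = 0.109694·2.7790 + 0.001775·17.5469 = 0.3360  (Ford)
Σw_i=1.0000  μᵀw=0.1250
σ²=wᵀΣw=λ₁·μ_p+λ₂ = 0.109694·0.125 + 0.001775 = 0.015486 ≈ 0.0155

0.1260  0.0946  0.2089  0.2345  0.3360


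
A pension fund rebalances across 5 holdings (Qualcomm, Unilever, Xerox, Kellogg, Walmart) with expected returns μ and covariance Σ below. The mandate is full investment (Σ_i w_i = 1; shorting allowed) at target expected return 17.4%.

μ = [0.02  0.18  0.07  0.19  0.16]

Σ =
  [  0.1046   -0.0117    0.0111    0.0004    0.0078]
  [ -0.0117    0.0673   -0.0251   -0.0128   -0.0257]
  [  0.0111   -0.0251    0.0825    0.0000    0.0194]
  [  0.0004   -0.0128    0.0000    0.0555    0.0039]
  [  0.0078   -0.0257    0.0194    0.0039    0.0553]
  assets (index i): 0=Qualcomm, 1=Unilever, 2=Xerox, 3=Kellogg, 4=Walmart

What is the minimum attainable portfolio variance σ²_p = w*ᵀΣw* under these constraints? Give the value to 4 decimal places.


x=Σ⁻¹μ = [0.3260  5.9621  1.4947  4.4603  4.7792]
y=Σ⁻¹𝟙 = [9.9723  37.4295  15.8743  24.6981  26.7608]
a=μᵀx=2.796454  b=𝟙ᵀx=17.022323  c=𝟙ᵀy=114.735033  D=ac−b²=31.091746
λ₁=(c·0.174−b)/D = (114.735033·0.174−17.022323)/31.091746 = 0.094609
λ₂=(a−b·0.174)/D = (2.796454−17.022323·0.174)/31.091746 = -0.005321
w* = 0.094609·x + -0.005321·y:
  w_0 = 0.094609·0.3260 + -0.005321·9.9723 = -0.0222  (Qualcomm)
  w_1 = 0.094609·5.9621 + -0.005321·37.4295 = 0.3649  (Unilever)
  w_2 = 0.094609·1.4947 + -0.005321·15.8743 = 0.0570  (Xerox)
  w_3 = 0.094609·4.4603 + -0.005321·24.6981 = 0.2906  (Kellogg)
  w_4 = 0.094609·4.7792 + -0.005321·26.7608 = 0.3098  (Walmart)
Σw_i=1.0000  μᵀw=0.1740
σ²=wᵀΣw=λ₁·μ_p+λ₂ = 0.094609·0.174 + -0.005321 = 0.011141 ≈ 0.0111

0.0111


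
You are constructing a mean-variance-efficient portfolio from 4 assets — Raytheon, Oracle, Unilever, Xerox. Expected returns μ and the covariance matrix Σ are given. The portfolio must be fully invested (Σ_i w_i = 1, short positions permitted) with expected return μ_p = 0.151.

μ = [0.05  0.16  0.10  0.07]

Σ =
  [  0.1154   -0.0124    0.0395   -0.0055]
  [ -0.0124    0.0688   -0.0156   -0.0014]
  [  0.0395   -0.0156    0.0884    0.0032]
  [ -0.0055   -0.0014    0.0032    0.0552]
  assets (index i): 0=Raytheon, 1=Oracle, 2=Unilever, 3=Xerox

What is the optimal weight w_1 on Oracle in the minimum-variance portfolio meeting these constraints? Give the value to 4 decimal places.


p=Σ⁻¹μ = [0.2971  2.7304  1.4338  1.2838]
q=Σ⁻¹𝟙 = [8.0304  18.7104  10.3456  18.7909]
a=μᵀp=0.684964  b=𝟙ᵀp=5.745104  c=𝟙ᵀq=55.877258  D=ac−b²=5.267674
λ₁=(c·0.151−b)/D = (55.877258·0.151−5.745104)/5.267674 = 0.511110
λ₂=(a−b·0.151)/D = (0.684964−5.745104·0.151)/5.267674 = -0.034654
w* = 0.511110·p + -0.034654·q:
  w_0 = 0.511110·0.2971 + -0.034654·8.0304 = -0.1265  (Raytheon)
  w_1 = 0.511110·2.7304 + -0.034654·18.7104 = 0.7471  (Oracle)
  w_2 = 0.511110·1.4338 + -0.034654·10.3456 = 0.3743  (Unilever)
  w_3 = 0.511110·1.2838 + -0.034654·18.7909 = 0.0050  (Xerox)
Σw_i=1.0000  μᵀw=0.1510
σ²=wᵀΣw=λ₁·μ_p+λ₂ = 0.511110·0.151 + -0.034654 = 0.042523 ≈ 0.0425

0.7471


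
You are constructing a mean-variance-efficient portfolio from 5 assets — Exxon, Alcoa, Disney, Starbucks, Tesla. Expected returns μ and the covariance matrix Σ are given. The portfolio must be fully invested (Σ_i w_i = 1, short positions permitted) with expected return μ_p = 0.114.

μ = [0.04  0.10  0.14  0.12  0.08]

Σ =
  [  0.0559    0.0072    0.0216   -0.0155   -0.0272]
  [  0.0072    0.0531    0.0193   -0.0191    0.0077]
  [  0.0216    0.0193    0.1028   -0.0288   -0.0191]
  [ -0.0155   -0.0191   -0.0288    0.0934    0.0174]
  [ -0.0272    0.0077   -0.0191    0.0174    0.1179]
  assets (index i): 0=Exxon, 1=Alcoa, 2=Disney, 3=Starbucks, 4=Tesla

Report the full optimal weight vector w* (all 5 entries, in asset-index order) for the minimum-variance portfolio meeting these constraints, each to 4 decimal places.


g=Σ⁻¹μ = [0.7926  1.8838  1.5723  2.1608  0.6742]
h=Σ⁻¹𝟙 = [22.8509  17.5807  8.9790  18.7591  11.2915]
a=μᵀg=0.753426  b=𝟙ᵀg=7.083583  c=𝟙ᵀh=79.461243  D=ac−b²=9.691045
λ₁=(c·0.114−b)/D = (79.461243·0.114−7.083583)/9.691045 = 0.203796
λ₂=(a−b·0.114)/D = (0.753426−7.083583·0.114)/9.691045 = -0.005583
w* = 0.203796·g + -0.005583·h:
  w_0 = 0.203796·0.7926 + -0.005583·22.8509 = 0.0340  (Exxon)
  w_1 = 0.203796·1.8838 + -0.005583·17.5807 = 0.2858  (Alcoa)
  w_2 = 0.203796·1.5723 + -0.005583·8.9790 = 0.2703  (Disney)
  w_3 = 0.203796·2.1608 + -0.005583·18.7591 = 0.3356  (Starbucks)
  w_4 = 0.203796·0.6742 + -0.005583·11.2915 = 0.0744  (Tesla)
Σw_i=1.0000  μᵀw=0.1140
σ²=wᵀΣw=λ₁·μ_p+λ₂ = 0.203796·0.114 + -0.005583 = 0.017650 ≈ 0.0177

0.0340  0.2858  0.2703  0.3356  0.0744


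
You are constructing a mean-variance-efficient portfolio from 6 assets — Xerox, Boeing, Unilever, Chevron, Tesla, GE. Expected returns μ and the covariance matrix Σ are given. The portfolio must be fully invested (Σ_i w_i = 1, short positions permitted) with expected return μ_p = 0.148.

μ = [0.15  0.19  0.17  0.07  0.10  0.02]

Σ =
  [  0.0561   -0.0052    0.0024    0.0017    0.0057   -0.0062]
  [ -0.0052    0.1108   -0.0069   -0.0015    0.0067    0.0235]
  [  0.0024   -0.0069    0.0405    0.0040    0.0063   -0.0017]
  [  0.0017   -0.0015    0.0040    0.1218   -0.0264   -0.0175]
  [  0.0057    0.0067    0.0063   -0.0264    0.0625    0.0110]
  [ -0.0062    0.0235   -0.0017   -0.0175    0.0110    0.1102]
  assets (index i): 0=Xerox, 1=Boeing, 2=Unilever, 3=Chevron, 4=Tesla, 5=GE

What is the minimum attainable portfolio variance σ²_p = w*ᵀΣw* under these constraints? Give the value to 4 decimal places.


0.0136

p=Σ⁻¹μ = [2.5590  2.0527  4.1745  0.6380  1.0035  -0.0467]
q=Σ⁻¹𝟙 = [16.8054  8.5596  22.0651  11.8388  14.7524  8.9424]
a=μᵀp=1.627616  b=𝟙ᵀp=10.381007  c=𝟙ᵀq=82.963751  D=ac−b²=27.267844
λ₁=(c·0.148−b)/D = (82.963751·0.148−10.381007)/27.267844 = 0.069592
λ₂=(a−b·0.148)/D = (1.627616−10.381007·0.148)/27.267844 = 0.003346
w* = 0.069592·p + 0.003346·q:
  w_0 = 0.069592·2.5590 + 0.003346·16.8054 = 0.2343  (Xerox)
  w_1 = 0.069592·2.0527 + 0.003346·8.5596 = 0.1715  (Boeing)
  w_2 = 0.069592·4.1745 + 0.003346·22.0651 = 0.3643  (Unilever)
  w_3 = 0.069592·0.6380 + 0.003346·11.8388 = 0.0840  (Chevron)
  w_4 = 0.069592·1.0035 + 0.003346·14.7524 = 0.1192  (Tesla)
  w_5 = 0.069592·-0.0467 + 0.003346·8.9424 = 0.0267  (GE)
Σw_i=1.0000  μᵀw=0.1480
σ²=wᵀΣw=λ₁·μ_p+λ₂ = 0.069592·0.148 + 0.003346 = 0.013645 ≈ 0.0136


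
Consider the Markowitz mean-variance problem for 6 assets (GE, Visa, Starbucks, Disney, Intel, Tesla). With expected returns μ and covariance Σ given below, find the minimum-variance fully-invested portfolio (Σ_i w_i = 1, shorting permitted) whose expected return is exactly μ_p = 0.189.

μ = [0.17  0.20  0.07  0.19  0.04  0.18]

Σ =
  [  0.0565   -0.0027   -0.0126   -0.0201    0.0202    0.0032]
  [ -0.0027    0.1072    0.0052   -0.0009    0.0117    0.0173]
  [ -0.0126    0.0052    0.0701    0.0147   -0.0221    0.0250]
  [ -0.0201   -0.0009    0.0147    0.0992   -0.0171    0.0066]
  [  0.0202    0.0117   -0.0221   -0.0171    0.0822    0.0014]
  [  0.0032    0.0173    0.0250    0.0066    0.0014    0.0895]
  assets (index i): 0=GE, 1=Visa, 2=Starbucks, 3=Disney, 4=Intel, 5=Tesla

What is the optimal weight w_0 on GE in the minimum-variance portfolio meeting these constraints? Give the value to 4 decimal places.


u=Σ⁻¹μ = [4.1197  1.7847  0.6233  2.5806  -0.0951  1.1560]
v=Σ⁻¹𝟙 = [22.1222  7.2278  18.0208  14.0937  13.4312  2.7020]
a=μᵀu=1.795504  b=𝟙ᵀu=10.169190  c=𝟙ᵀv=77.597663  D=ac−b²=35.914501
λ₁=(c·0.189−b)/D = (77.597663·0.189−10.169190)/35.914501 = 0.125208
λ₂=(a−b·0.189)/D = (1.795504−10.169190·0.189)/35.914501 = -0.003521
w* = 0.125208·u + -0.003521·v:
  w_0 = 0.125208·4.1197 + -0.003521·22.1222 = 0.4379  (GE)
  w_1 = 0.125208·1.7847 + -0.003521·7.2278 = 0.1980  (Visa)
  w_2 = 0.125208·0.6233 + -0.003521·18.0208 = 0.0146  (Starbucks)
  w_3 = 0.125208·2.5806 + -0.003521·14.0937 = 0.2735  (Disney)
  w_4 = 0.125208·-0.0951 + -0.003521·13.4312 = -0.0592  (Intel)
  w_5 = 0.125208·1.1560 + -0.003521·2.7020 = 0.1352  (Tesla)
Σw_i=1.0000  μᵀw=0.1890
σ²=wᵀΣw=λ₁·μ_p+λ₂ = 0.125208·0.189 + -0.003521 = 0.020143 ≈ 0.0201

0.4379


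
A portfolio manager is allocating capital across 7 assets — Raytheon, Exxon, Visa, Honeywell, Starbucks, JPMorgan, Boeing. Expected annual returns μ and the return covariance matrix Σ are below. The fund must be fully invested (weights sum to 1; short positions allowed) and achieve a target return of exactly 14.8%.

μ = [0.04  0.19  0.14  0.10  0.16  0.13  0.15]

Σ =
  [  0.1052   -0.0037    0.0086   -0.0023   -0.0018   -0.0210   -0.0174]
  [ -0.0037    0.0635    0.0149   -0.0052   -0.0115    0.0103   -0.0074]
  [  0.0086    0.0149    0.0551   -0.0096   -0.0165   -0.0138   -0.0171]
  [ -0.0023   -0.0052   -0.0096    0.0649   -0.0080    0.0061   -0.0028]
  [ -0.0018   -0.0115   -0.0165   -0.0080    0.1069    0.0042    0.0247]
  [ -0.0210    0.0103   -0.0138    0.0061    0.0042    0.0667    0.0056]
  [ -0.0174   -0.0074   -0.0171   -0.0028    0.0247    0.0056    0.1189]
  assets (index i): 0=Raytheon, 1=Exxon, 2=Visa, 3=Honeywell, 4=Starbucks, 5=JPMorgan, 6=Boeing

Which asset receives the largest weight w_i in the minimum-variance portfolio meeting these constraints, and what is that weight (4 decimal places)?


Visa (0.2462)

g=Σ⁻¹μ = [0.9469  2.5824  3.7952  2.4709  2.1011  2.1386  1.6277]
h=Σ⁻¹𝟙 = [14.2220  12.1394  29.1630  21.5191  13.4081  19.7901  12.2307]
a=μᵀg=2.165287  b=𝟙ᵀg=15.662720  c=𝟙ᵀh=122.472429  D=ac−b²=19.867189
λ₁=(c·0.148−b)/D = (122.472429·0.148−15.662720)/19.867189 = 0.123983
λ₂=(a−b·0.148)/D = (2.165287−15.662720·0.148)/19.867189 = -0.007691
w* = 0.123983·g + -0.007691·h:
  w_0 = 0.123983·0.9469 + -0.007691·14.2220 = 0.0080  (Raytheon)
  w_1 = 0.123983·2.5824 + -0.007691·12.1394 = 0.2268  (Exxon)
  w_2 = 0.123983·3.7952 + -0.007691·29.1630 = 0.2462  (Visa)
  w_3 = 0.123983·2.4709 + -0.007691·21.5191 = 0.1408  (Honeywell)
  w_4 = 0.123983·2.1011 + -0.007691·13.4081 = 0.1574  (Starbucks)
  w_5 = 0.123983·2.1386 + -0.007691·19.7901 = 0.1130  (JPMorgan)
  w_6 = 0.123983·1.6277 + -0.007691·12.2307 = 0.1077  (Boeing)
Σw_i=1.0000  μᵀw=0.1480
σ²=wᵀΣw=λ₁·μ_p+λ₂ = 0.123983·0.148 + -0.007691 = 0.010659 ≈ 0.0107


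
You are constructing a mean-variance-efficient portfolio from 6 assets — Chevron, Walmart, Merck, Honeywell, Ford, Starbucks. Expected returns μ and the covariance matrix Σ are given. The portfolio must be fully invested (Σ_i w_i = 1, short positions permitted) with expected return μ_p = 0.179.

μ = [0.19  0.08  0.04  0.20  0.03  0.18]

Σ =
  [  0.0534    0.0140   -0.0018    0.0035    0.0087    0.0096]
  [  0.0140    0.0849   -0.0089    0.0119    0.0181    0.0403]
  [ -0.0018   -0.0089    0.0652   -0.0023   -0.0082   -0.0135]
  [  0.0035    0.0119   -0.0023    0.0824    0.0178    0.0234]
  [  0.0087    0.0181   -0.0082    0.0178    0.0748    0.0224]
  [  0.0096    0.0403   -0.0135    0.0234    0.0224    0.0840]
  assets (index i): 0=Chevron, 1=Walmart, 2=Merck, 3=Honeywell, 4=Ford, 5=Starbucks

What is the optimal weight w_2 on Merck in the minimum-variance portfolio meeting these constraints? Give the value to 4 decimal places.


0.1738

p=Σ⁻¹μ = [3.3907  -0.4788  0.9840  2.0437  -0.7904  1.7846]
q=Σ⁻¹𝟙 = [14.9032  5.4479  19.1478  7.5956  8.7472  6.2167]
a=μᵀp=1.351556  b=𝟙ᵀp=6.933884  c=𝟙ᵀq=62.058330  D=ac−b²=35.796586
λ₁=(c·0.179−b)/D = (62.058330·0.179−6.933884)/35.796586 = 0.116619
λ₂=(a−b·0.179)/D = (1.351556−6.933884·0.179)/35.796586 = 0.003084
w* = 0.116619·p + 0.003084·q:
  w_0 = 0.116619·3.3907 + 0.003084·14.9032 = 0.4414  (Chevron)
  w_1 = 0.116619·-0.4788 + 0.003084·5.4479 = -0.0390  (Walmart)
  w_2 = 0.116619·0.9840 + 0.003084·19.1478 = 0.1738  (Merck)
  w_3 = 0.116619·2.0437 + 0.003084·7.5956 = 0.2618  (Honeywell)
  w_4 = 0.116619·-0.7904 + 0.003084·8.7472 = -0.0652  (Ford)
  w_5 = 0.116619·1.7846 + 0.003084·6.2167 = 0.2273  (Starbucks)
Σw_i=1.0000  μᵀw=0.1790
σ²=wᵀΣw=λ₁·μ_p+λ₂ = 0.116619·0.179 + 0.003084 = 0.023959 ≈ 0.0240


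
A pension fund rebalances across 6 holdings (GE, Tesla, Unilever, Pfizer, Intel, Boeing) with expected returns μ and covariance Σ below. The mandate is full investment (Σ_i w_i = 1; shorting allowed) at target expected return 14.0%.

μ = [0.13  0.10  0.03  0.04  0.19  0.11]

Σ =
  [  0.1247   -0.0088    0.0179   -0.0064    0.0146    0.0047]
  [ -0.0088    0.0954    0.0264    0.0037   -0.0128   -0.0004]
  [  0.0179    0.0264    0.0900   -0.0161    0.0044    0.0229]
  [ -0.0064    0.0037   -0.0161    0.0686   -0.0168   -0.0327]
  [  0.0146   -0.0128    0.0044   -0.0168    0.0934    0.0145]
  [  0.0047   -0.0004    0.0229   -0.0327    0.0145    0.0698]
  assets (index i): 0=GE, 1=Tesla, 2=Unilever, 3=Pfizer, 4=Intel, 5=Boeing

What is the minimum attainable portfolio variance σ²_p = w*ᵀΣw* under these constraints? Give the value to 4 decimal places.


0.0210

x=Σ⁻¹μ = [1.0106  1.5313  -0.6250  2.0346  2.1352  2.2313]
y=Σ⁻¹𝟙 = [7.1553  10.2298  5.4672  30.3510  12.5078  23.7304]
a=μᵀx=0.998274  b=𝟙ᵀx=8.318037  c=𝟙ᵀy=89.441371  D=ac−b²=20.097271
λ₁=(c·0.140−b)/D = (89.441371·0.140−8.318037)/20.097271 = 0.209170
λ₂=(a−b·0.140)/D = (0.998274−8.318037·0.140)/20.097271 = -0.008272
w* = 0.209170·x + -0.008272·y:
  w_0 = 0.209170·1.0106 + -0.008272·7.1553 = 0.1522  (GE)
  w_1 = 0.209170·1.5313 + -0.008272·10.2298 = 0.2357  (Tesla)
  w_2 = 0.209170·-0.6250 + -0.008272·5.4672 = -0.1760  (Unilever)
  w_3 = 0.209170·2.0346 + -0.008272·30.3510 = 0.1745  (Pfizer)
  w_4 = 0.209170·2.1352 + -0.008272·12.5078 = 0.3431  (Intel)
  w_5 = 0.209170·2.2313 + -0.008272·23.7304 = 0.2704  (Boeing)
Σw_i=1.0000  μᵀw=0.1400
σ²=wᵀΣw=λ₁·μ_p+λ₂ = 0.209170·0.140 + -0.008272 = 0.021012 ≈ 0.0210


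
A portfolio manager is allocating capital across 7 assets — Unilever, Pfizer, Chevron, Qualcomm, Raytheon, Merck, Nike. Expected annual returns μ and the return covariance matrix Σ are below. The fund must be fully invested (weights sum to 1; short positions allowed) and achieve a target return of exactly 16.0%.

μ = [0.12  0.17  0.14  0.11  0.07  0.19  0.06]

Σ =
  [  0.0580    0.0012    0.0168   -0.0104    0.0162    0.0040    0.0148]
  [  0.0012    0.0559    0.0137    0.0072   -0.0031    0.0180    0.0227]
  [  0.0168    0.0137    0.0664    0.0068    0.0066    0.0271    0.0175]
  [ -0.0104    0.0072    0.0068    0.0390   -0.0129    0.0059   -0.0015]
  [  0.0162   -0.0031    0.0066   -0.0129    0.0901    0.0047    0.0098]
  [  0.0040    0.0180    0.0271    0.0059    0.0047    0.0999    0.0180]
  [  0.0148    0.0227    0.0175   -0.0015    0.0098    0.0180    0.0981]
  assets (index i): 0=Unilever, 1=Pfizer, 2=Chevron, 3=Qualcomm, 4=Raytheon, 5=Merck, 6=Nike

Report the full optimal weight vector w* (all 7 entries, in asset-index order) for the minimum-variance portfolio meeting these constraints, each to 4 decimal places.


g=Σ⁻¹μ = [2.3042  2.4456  0.3077  3.0129  0.8608  1.1775  -0.6128]
h=Σ⁻¹𝟙 = [17.8015  11.2112  1.3572  31.6402  12.1607  3.8867  3.2275]
a=μᵀg=1.313965  b=𝟙ᵀg=9.495893  c=𝟙ᵀh=81.285003  D=ac−b²=16.633677
λ₁=(c·0.160−b)/D = (81.285003·0.160−9.495893)/16.633677 = 0.211000
λ₂=(a−b·0.160)/D = (1.313965−9.495893·0.160)/16.633677 = -0.012347
w* = 0.211000·g + -0.012347·h:
  w_0 = 0.211000·2.3042 + -0.012347·17.8015 = 0.2664  (Unilever)
  w_1 = 0.211000·2.4456 + -0.012347·11.2112 = 0.3776  (Pfizer)
  w_2 = 0.211000·0.3077 + -0.012347·1.3572 = 0.0482  (Chevron)
  w_3 = 0.211000·3.0129 + -0.012347·31.6402 = 0.2450  (Qualcomm)
  w_4 = 0.211000·0.8608 + -0.012347·12.1607 = 0.0315  (Raytheon)
  w_5 = 0.211000·1.1775 + -0.012347·3.8867 = 0.2005  (Merck)
  w_6 = 0.211000·-0.6128 + -0.012347·3.2275 = -0.1691  (Nike)
Σw_i=1.0000  μᵀw=0.1600
σ²=wᵀΣw=λ₁·μ_p+λ₂ = 0.211000·0.160 + -0.012347 = 0.021413 ≈ 0.0214

0.2664  0.3776  0.0482  0.2450  0.0315  0.2005  -0.1691


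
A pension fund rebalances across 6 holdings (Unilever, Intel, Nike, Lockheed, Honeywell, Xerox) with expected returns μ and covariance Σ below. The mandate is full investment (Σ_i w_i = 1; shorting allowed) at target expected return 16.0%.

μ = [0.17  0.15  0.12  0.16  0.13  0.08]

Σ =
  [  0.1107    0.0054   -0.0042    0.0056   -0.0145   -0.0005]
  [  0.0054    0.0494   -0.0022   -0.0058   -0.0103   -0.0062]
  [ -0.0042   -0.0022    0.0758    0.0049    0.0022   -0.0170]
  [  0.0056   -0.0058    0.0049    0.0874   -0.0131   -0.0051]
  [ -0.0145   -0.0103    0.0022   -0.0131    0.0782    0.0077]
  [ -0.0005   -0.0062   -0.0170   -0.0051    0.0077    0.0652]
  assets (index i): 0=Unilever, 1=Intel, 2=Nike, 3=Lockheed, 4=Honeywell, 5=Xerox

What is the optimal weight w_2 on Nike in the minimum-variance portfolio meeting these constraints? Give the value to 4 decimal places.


p=Σ⁻¹μ = [1.6498  4.0322  2.0138  2.3941  2.6446  2.0231]
q=Σ⁻¹𝟙 = [10.0393  28.3568  17.9231  15.7018  18.3594  21.8441]
a=μᵀp=2.015645  b=𝟙ᵀp=14.757522  c=𝟙ᵀq=112.224577  D=ac−b²=8.420453
λ₁=(c·0.160−b)/D = (112.224577·0.160−14.757522)/8.420453 = 0.379838
λ₂=(a−b·0.160)/D = (2.015645−14.757522·0.160)/8.420453 = -0.041038
w* = 0.379838·p + -0.041038·q:
  w_0 = 0.379838·1.6498 + -0.041038·10.0393 = 0.2147  (Unilever)
  w_1 = 0.379838·4.0322 + -0.041038·28.3568 = 0.3679  (Intel)
  w_2 = 0.379838·2.0138 + -0.041038·17.9231 = 0.0294  (Nike)
  w_3 = 0.379838·2.3941 + -0.041038·15.7018 = 0.2650  (Lockheed)
  w_4 = 0.379838·2.6446 + -0.041038·18.3594 = 0.2511  (Honeywell)
  w_5 = 0.379838·2.0231 + -0.041038·21.8441 = -0.1280  (Xerox)
Σw_i=1.0000  μᵀw=0.1600
σ²=wᵀΣw=λ₁·μ_p+λ₂ = 0.379838·0.160 + -0.041038 = 0.019736 ≈ 0.0197

0.0294


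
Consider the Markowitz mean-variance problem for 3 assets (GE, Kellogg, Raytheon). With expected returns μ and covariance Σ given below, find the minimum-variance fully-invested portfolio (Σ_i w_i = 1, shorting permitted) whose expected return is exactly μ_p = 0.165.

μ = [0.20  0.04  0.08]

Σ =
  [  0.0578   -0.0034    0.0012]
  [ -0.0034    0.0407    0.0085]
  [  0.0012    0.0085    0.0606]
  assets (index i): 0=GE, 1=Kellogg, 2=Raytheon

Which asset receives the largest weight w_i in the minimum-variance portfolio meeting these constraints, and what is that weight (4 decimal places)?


u=Σ⁻¹μ = [3.4987  1.0444  1.1044]
v=Σ⁻¹𝟙 = [18.4121  23.4242  12.8515]
a=μᵀu=0.829869  b=𝟙ᵀu=5.647509  c=𝟙ᵀv=54.687770  D=ac−b²=13.489342
λ₁=(c·0.165−b)/D = (54.687770·0.165−5.647509)/13.489342 = 0.250270
λ₂=(a−b·0.165)/D = (0.829869−5.647509·0.165)/13.489342 = -0.007559
w* = 0.250270·u + -0.007559·v:
  w_0 = 0.250270·3.4987 + -0.007559·18.4121 = 0.7364  (GE)
  w_1 = 0.250270·1.0444 + -0.007559·23.4242 = 0.0843  (Kellogg)
  w_2 = 0.250270·1.1044 + -0.007559·12.8515 = 0.1792  (Raytheon)
Σw_i=1.0000  μᵀw=0.1650
σ²=wᵀΣw=λ₁·μ_p+λ₂ = 0.250270·0.165 + -0.007559 = 0.033735 ≈ 0.0337

GE (0.7364)


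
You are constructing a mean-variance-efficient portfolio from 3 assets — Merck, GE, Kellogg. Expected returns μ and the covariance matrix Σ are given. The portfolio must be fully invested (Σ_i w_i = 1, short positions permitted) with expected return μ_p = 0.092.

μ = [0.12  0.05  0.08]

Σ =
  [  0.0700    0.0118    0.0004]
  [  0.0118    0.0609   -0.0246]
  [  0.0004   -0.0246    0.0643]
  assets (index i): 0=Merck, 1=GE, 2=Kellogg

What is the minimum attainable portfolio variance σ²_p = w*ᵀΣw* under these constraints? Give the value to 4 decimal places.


x=Σ⁻¹μ = [1.4993  1.2175  1.7006]
y=Σ⁻¹𝟙 = [10.0087  24.5287  24.8741]
a=μᵀx=0.376843  b=𝟙ᵀx=4.417410  c=𝟙ᵀy=59.411533  D=ac−b²=2.875294
λ₁=(c·0.092−b)/D = (59.411533·0.092−4.417410)/2.875294 = 0.364641
λ₂=(a−b·0.092)/D = (0.376843−4.417410·0.092)/2.875294 = -0.010280
w* = 0.364641·x + -0.010280·y:
  w_0 = 0.364641·1.4993 + -0.010280·10.0087 = 0.4438  (Merck)
  w_1 = 0.364641·1.2175 + -0.010280·24.5287 = 0.1918  (GE)
  w_2 = 0.364641·1.7006 + -0.010280·24.8741 = 0.3644  (Kellogg)
Σw_i=1.0000  μᵀw=0.0920
σ²=wᵀΣw=λ₁·μ_p+λ₂ = 0.364641·0.092 + -0.010280 = 0.023267 ≈ 0.0233

0.0233


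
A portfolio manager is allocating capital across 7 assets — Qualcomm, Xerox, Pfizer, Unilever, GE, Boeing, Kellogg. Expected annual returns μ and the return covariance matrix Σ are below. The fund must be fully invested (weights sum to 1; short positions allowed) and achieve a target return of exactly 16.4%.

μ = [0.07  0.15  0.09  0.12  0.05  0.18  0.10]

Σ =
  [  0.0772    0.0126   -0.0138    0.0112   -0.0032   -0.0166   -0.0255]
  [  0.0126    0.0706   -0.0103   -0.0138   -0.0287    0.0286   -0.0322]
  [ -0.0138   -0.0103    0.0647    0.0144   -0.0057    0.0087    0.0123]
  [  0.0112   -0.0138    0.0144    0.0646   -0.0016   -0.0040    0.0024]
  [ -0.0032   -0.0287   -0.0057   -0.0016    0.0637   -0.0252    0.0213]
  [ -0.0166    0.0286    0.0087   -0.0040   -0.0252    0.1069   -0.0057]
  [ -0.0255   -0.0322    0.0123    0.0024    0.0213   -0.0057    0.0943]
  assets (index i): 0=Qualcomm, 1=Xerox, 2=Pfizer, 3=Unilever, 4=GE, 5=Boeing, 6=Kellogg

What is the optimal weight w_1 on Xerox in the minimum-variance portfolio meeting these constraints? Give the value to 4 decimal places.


p=Σ⁻¹μ = [1.3019  3.9399  1.4554  2.2403  2.7647  1.5546  1.9805]
q=Σ⁻¹𝟙 = [17.9421  33.6101  19.1483  16.0995  32.2952  10.7324  17.3796]
a=μᵀp=1.698055  b=𝟙ᵀp=15.237301  c=𝟙ᵀq=147.207129  D=ac−b²=17.790406
λ₁=(c·0.164−b)/D = (147.207129·0.164−15.237301)/17.790406 = 0.500532
λ₂=(a−b·0.164)/D = (1.698055−15.237301·0.164)/17.790406 = -0.045017
w* = 0.500532·p + -0.045017·q:
  w_0 = 0.500532·1.3019 + -0.045017·17.9421 = -0.1561  (Qualcomm)
  w_1 = 0.500532·3.9399 + -0.045017·33.6101 = 0.4591  (Xerox)
  w_2 = 0.500532·1.4554 + -0.045017·19.1483 = -0.1335  (Pfizer)
  w_3 = 0.500532·2.2403 + -0.045017·16.0995 = 0.3966  (Unilever)
  w_4 = 0.500532·2.7647 + -0.045017·32.2952 = -0.0700  (GE)
  w_5 = 0.500532·1.5546 + -0.045017·10.7324 = 0.2950  (Boeing)
  w_6 = 0.500532·1.9805 + -0.045017·17.3796 = 0.2089  (Kellogg)
Σw_i=1.0000  μᵀw=0.1640
σ²=wᵀΣw=λ₁·μ_p+λ₂ = 0.500532·0.164 + -0.045017 = 0.037071 ≈ 0.0371

0.4591


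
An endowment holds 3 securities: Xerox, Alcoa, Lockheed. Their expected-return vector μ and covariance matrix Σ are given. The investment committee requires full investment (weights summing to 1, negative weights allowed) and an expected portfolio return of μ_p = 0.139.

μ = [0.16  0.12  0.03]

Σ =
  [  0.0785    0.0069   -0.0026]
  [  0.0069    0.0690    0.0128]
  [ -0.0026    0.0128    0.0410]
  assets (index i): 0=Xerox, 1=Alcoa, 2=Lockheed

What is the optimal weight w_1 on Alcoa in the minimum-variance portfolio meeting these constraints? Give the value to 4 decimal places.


0.4218

p=Σ⁻¹μ = [1.9217  1.4740  0.3934]
q=Σ⁻¹𝟙 = [12.6817  9.0765  22.3608]
a=μᵀp=0.496150  b=𝟙ᵀp=3.789069  c=𝟙ᵀq=44.118964  D=ac−b²=7.532568
λ₁=(c·0.139−b)/D = (44.118964·0.139−3.789069)/7.532568 = 0.311111
λ₂=(a−b·0.139)/D = (0.496150−3.789069·0.139)/7.532568 = -0.004053
w* = 0.311111·p + -0.004053·q:
  w_0 = 0.311111·1.9217 + -0.004053·12.6817 = 0.5465  (Xerox)
  w_1 = 0.311111·1.4740 + -0.004053·9.0765 = 0.4218  (Alcoa)
  w_2 = 0.311111·0.3934 + -0.004053·22.3608 = 0.0318  (Lockheed)
Σw_i=1.0000  μᵀw=0.1390
σ²=wᵀΣw=λ₁·μ_p+λ₂ = 0.311111·0.139 + -0.004053 = 0.039191 ≈ 0.0392


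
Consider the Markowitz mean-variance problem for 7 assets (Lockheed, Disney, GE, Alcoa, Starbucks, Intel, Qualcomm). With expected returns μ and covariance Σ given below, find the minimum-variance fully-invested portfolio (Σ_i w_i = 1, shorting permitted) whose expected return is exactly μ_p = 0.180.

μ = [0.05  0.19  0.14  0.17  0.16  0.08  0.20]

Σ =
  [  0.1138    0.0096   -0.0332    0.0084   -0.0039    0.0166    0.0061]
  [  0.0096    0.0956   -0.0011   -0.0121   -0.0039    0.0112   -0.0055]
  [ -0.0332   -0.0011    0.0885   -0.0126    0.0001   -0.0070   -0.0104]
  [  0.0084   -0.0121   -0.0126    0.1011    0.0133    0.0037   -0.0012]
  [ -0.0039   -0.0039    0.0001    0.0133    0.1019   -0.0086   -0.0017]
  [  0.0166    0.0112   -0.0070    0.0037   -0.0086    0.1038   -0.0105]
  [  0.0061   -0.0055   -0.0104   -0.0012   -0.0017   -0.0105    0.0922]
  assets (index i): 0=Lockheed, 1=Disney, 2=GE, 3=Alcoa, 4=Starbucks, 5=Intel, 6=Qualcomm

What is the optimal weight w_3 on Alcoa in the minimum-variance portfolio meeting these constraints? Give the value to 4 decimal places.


0.1976

g=Σ⁻¹μ = [0.6004  2.3222  2.5134  2.0187  1.5392  0.9235  2.7113]
h=Σ⁻¹𝟙 = [10.8633  11.1013  19.5836  11.2177  10.2504  9.9320  14.4646]
a=μᵀg=2.028697  b=𝟙ᵀg=12.628646  c=𝟙ᵀh=87.412803  D=ac−b²=17.851398
λ₁=(c·0.180−b)/D = (87.412803·0.180−12.628646)/17.851398 = 0.173973
λ₂=(a−b·0.180)/D = (2.028697−12.628646·0.180)/17.851398 = -0.013694
w* = 0.173973·g + -0.013694·h:
  w_0 = 0.173973·0.6004 + -0.013694·10.8633 = -0.0443  (Lockheed)
  w_1 = 0.173973·2.3222 + -0.013694·11.1013 = 0.2520  (Disney)
  w_2 = 0.173973·2.5134 + -0.013694·19.5836 = 0.1691  (GE)
  w_3 = 0.173973·2.0187 + -0.013694·11.2177 = 0.1976  (Alcoa)
  w_4 = 0.173973·1.5392 + -0.013694·10.2504 = 0.1274  (Starbucks)
  w_5 = 0.173973·0.9235 + -0.013694·9.9320 = 0.0246  (Intel)
  w_6 = 0.173973·2.7113 + -0.013694·14.4646 = 0.2736  (Qualcomm)
Σw_i=1.0000  μᵀw=0.1800
σ²=wᵀΣw=λ₁·μ_p+λ₂ = 0.173973·0.180 + -0.013694 = 0.017621 ≈ 0.0176


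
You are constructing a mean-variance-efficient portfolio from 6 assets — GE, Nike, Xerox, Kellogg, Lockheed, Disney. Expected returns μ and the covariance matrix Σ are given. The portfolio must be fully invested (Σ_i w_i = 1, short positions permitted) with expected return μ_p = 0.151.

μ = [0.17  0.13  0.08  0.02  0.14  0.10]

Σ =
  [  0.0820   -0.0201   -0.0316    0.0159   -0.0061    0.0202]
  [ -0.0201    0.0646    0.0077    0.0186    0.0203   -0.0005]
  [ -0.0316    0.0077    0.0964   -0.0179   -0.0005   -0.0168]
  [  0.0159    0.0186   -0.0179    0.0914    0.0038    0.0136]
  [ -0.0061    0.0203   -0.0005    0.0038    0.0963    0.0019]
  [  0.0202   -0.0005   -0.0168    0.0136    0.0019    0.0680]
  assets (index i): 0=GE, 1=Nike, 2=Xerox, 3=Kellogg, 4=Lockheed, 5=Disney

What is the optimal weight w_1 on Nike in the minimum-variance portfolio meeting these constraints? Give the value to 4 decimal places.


0.3311

g=Σ⁻¹μ = [3.4067  2.7477  1.7682  -0.7879  1.1101  1.0422]
h=Σ⁻¹𝟙 = [19.6143  15.1761  18.8752  5.9822  8.0481  12.2329]
a=μᵀg=1.321674  b=𝟙ᵀg=9.287009  c=𝟙ᵀh=79.928824  D=ac−b²=19.391350
λ₁=(c·0.151−b)/D = (79.928824·0.151−9.287009)/19.391350 = 0.143479
λ₂=(a−b·0.151)/D = (1.321674−9.287009·0.151)/19.391350 = -0.004160
w* = 0.143479·g + -0.004160·h:
  w_0 = 0.143479·3.4067 + -0.004160·19.6143 = 0.4072  (GE)
  w_1 = 0.143479·2.7477 + -0.004160·15.1761 = 0.3311  (Nike)
  w_2 = 0.143479·1.7682 + -0.004160·18.8752 = 0.1752  (Xerox)
  w_3 = 0.143479·-0.7879 + -0.004160·5.9822 = -0.1379  (Kellogg)
  w_4 = 0.143479·1.1101 + -0.004160·8.0481 = 0.1258  (Lockheed)
  w_5 = 0.143479·1.0422 + -0.004160·12.2329 = 0.0986  (Disney)
Σw_i=1.0000  μᵀw=0.1510
σ²=wᵀΣw=λ₁·μ_p+λ₂ = 0.143479·0.151 + -0.004160 = 0.017505 ≈ 0.0175


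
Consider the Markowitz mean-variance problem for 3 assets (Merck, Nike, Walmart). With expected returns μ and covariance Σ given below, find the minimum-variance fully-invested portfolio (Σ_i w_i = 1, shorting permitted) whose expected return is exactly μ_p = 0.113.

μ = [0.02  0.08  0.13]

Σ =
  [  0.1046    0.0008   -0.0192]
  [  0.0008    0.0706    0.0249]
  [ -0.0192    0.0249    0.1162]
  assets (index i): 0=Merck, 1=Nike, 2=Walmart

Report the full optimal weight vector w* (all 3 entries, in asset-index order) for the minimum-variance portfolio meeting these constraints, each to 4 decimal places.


-0.0019  0.3442  0.6577

p=Σ⁻¹μ = [0.3716  0.7710  1.0150]
q=Σ⁻¹𝟙 = [10.9450  11.2148  8.0111]
a=μᵀp=0.201054  b=𝟙ᵀp=2.157533  c=𝟙ᵀq=30.170913  D=ac−b²=1.411029
λ₁=(c·0.113−b)/D = (30.170913·0.113−2.157533)/1.411029 = 0.887140
λ₂=(a−b·0.113)/D = (0.201054−2.157533·0.113)/1.411029 = -0.030295
w* = 0.887140·p + -0.030295·q:
  w_0 = 0.887140·0.3716 + -0.030295·10.9450 = -0.0019  (Merck)
  w_1 = 0.887140·0.7710 + -0.030295·11.2148 = 0.3442  (Nike)
  w_2 = 0.887140·1.0150 + -0.030295·8.0111 = 0.6577  (Walmart)
Σw_i=1.0000  μᵀw=0.1130
σ²=wᵀΣw=λ₁·μ_p+λ₂ = 0.887140·0.113 + -0.030295 = 0.069952 ≈ 0.0700


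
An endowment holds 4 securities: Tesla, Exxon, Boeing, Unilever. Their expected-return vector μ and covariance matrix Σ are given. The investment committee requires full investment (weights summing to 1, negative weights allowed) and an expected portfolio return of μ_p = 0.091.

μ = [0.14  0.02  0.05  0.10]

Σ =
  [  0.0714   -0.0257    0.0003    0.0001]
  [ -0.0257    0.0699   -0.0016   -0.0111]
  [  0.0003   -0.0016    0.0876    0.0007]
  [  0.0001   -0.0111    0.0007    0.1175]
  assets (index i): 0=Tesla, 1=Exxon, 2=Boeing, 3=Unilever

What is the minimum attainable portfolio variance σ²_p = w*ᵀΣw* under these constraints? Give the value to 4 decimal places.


0.0167

p=Σ⁻¹μ = [2.4438  1.3524  0.5793  0.9733]
q=Σ⁻¹𝟙 = [22.8221  24.6724  11.7021  10.7523]
a=μᵀp=0.495476  b=𝟙ᵀp=5.348865  c=𝟙ᵀq=69.948783  D=ac−b²=6.047581
λ₁=(c·0.091−b)/D = (69.948783·0.091−5.348865)/6.047581 = 0.168079
λ₂=(a−b·0.091)/D = (0.495476−5.348865·0.091)/6.047581 = 0.001443
w* = 0.168079·p + 0.001443·q:
  w_0 = 0.168079·2.4438 + 0.001443·22.8221 = 0.4437  (Tesla)
  w_1 = 0.168079·1.3524 + 0.001443·24.6724 = 0.2629  (Exxon)
  w_2 = 0.168079·0.5793 + 0.001443·11.7021 = 0.1143  (Boeing)
  w_3 = 0.168079·0.9733 + 0.001443·10.7523 = 0.1791  (Unilever)
Σw_i=1.0000  μᵀw=0.0910
σ²=wᵀΣw=λ₁·μ_p+λ₂ = 0.168079·0.091 + 0.001443 = 0.016739 ≈ 0.0167


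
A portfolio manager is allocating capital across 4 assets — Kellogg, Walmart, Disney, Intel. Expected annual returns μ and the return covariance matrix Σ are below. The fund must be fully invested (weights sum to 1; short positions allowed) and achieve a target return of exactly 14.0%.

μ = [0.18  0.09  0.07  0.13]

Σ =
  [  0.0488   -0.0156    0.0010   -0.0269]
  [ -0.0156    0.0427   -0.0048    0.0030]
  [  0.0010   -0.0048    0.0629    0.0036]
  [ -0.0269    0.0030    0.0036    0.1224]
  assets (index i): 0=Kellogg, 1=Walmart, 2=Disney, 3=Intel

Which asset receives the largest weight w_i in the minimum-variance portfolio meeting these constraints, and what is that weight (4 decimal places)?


Kellogg (0.4887)

u=Σ⁻¹μ = [6.3452  4.4000  1.2154  2.3130]
v=Σ⁻¹𝟙 = [41.4416  39.3986  17.3416  15.8019]
a=μᵀu=1.923892  b=𝟙ᵀu=14.273518  c=𝟙ᵀv=113.983691  D=ac−b²=15.559045
λ₁=(c·0.140−b)/D = (113.983691·0.140−14.273518)/15.559045 = 0.108246
λ₂=(a−b·0.140)/D = (1.923892−14.273518·0.140)/15.559045 = -0.004782
w* = 0.108246·u + -0.004782·v:
  w_0 = 0.108246·6.3452 + -0.004782·41.4416 = 0.4887  (Kellogg)
  w_1 = 0.108246·4.4000 + -0.004782·39.3986 = 0.2879  (Walmart)
  w_2 = 0.108246·1.2154 + -0.004782·17.3416 = 0.0486  (Disney)
  w_3 = 0.108246·2.3130 + -0.004782·15.8019 = 0.1748  (Intel)
Σw_i=1.0000  μᵀw=0.1400
σ²=wᵀΣw=λ₁·μ_p+λ₂ = 0.108246·0.140 + -0.004782 = 0.010373 ≈ 0.0104


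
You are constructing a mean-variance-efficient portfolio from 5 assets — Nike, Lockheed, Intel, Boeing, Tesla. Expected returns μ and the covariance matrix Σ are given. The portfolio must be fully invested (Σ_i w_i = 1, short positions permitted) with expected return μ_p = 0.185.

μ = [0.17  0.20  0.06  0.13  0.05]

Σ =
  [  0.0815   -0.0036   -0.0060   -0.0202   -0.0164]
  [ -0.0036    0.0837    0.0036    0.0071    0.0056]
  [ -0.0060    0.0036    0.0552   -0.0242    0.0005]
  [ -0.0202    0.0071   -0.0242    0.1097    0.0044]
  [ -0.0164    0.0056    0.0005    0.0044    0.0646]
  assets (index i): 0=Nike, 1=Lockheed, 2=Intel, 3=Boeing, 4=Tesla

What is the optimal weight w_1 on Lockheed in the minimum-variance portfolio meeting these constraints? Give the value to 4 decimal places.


u=Σ⁻¹μ = [3.0921  2.1748  2.1658  2.0427  1.2146]
v=Σ⁻¹𝟙 = [23.0579  8.9237  27.8270  18.1563  19.1080]
a=μᵀu=1.416841  b=𝟙ᵀu=10.689925  c=𝟙ᵀv=97.072899  D=ac−b²=23.262394
λ₁=(c·0.185−b)/D = (97.072899·0.185−10.689925)/23.262394 = 0.312460
λ₂=(a−b·0.185)/D = (1.416841−10.689925·0.185)/23.262394 = -0.024107
w* = 0.312460·u + -0.024107·v:
  w_0 = 0.312460·3.0921 + -0.024107·23.0579 = 0.4103  (Nike)
  w_1 = 0.312460·2.1748 + -0.024107·8.9237 = 0.4644  (Lockheed)
  w_2 = 0.312460·2.1658 + -0.024107·27.8270 = 0.0059  (Intel)
  w_3 = 0.312460·2.0427 + -0.024107·18.1563 = 0.2006  (Boeing)
  w_4 = 0.312460·1.2146 + -0.024107·19.1080 = -0.0811  (Tesla)
Σw_i=1.0000  μᵀw=0.1850
σ²=wᵀΣw=λ₁·μ_p+λ₂ = 0.312460·0.185 + -0.024107 = 0.033698 ≈ 0.0337

0.4644


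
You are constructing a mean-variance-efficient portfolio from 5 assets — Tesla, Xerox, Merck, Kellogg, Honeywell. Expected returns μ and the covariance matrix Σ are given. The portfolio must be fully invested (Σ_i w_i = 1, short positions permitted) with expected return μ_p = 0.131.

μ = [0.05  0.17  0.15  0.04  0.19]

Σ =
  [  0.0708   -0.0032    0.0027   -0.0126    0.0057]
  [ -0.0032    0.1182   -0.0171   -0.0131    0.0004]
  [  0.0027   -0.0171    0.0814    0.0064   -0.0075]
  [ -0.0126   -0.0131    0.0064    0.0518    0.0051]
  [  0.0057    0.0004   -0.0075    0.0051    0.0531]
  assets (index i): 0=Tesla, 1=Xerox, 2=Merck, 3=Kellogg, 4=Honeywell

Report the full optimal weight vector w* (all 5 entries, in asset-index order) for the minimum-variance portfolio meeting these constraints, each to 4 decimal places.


0.1358  0.1773  0.2121  0.1863  0.2884

g=Σ⁻¹μ = [0.5116  1.8795  2.5166  0.6870  3.7985]
h=Σ⁻¹𝟙 = [17.0270  13.5274  14.2522  23.4664  16.6619]
a=μᵀg=1.471779  b=𝟙ᵀg=9.393258  c=𝟙ᵀh=84.934911  D=ac−b²=36.772147
λ₁=(c·0.131−b)/D = (84.934911·0.131−9.393258)/36.772147 = 0.047134
λ₂=(a−b·0.131)/D = (1.471779−9.393258·0.131)/36.772147 = 0.006561
w* = 0.047134·g + 0.006561·h:
  w_0 = 0.047134·0.5116 + 0.006561·17.0270 = 0.1358  (Tesla)
  w_1 = 0.047134·1.8795 + 0.006561·13.5274 = 0.1773  (Xerox)
  w_2 = 0.047134·2.5166 + 0.006561·14.2522 = 0.2121  (Merck)
  w_3 = 0.047134·0.6870 + 0.006561·23.4664 = 0.1863  (Kellogg)
  w_4 = 0.047134·3.7985 + 0.006561·16.6619 = 0.2884  (Honeywell)
Σw_i=1.0000  μᵀw=0.1310
σ²=wᵀΣw=λ₁·μ_p+λ₂ = 0.047134·0.131 + 0.006561 = 0.012736 ≈ 0.0127


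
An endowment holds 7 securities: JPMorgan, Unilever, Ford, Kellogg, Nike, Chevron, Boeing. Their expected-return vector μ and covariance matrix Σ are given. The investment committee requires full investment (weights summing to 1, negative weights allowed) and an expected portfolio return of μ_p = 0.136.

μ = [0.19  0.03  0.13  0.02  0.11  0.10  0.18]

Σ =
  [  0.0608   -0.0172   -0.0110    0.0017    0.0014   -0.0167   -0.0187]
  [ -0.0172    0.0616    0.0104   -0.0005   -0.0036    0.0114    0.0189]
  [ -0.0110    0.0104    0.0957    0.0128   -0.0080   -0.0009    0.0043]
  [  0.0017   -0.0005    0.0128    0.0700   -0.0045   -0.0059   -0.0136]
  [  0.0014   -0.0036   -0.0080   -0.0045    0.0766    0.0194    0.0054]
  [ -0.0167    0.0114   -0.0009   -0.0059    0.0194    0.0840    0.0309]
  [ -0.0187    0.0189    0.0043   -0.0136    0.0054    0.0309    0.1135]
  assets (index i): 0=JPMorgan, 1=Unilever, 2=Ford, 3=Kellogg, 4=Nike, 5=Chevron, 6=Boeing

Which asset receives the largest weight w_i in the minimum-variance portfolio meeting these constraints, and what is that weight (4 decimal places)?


JPMorgan (0.3563)

u=Σ⁻¹μ = [4.4769  0.7517  1.7682  0.3816  1.1953  1.0760  1.8273]
v=Σ⁻¹𝟙 = [28.3280  18.7504  10.3853  15.1135  12.2009  10.2569  8.4001]
a=μᵀu=1.678657  b=𝟙ᵀu=11.477002  c=𝟙ᵀv=103.435137  D=ac−b²=41.910564
λ₁=(c·0.136−b)/D = (103.435137·0.136−11.477002)/41.910564 = 0.061802
λ₂=(a−b·0.136)/D = (1.678657−11.477002·0.136)/41.910564 = 0.002810
w* = 0.061802·u + 0.002810·v:
  w_0 = 0.061802·4.4769 + 0.002810·28.3280 = 0.3563  (JPMorgan)
  w_1 = 0.061802·0.7517 + 0.002810·18.7504 = 0.0992  (Unilever)
  w_2 = 0.061802·1.7682 + 0.002810·10.3853 = 0.1385  (Ford)
  w_3 = 0.061802·0.3816 + 0.002810·15.1135 = 0.0661  (Kellogg)
  w_4 = 0.061802·1.1953 + 0.002810·12.2009 = 0.1082  (Nike)
  w_5 = 0.061802·1.0760 + 0.002810·10.2569 = 0.0953  (Chevron)
  w_6 = 0.061802·1.8273 + 0.002810·8.4001 = 0.1365  (Boeing)
Σw_i=1.0000  μᵀw=0.1360
σ²=wᵀΣw=λ₁·μ_p+λ₂ = 0.061802·0.136 + 0.002810 = 0.011216 ≈ 0.0112


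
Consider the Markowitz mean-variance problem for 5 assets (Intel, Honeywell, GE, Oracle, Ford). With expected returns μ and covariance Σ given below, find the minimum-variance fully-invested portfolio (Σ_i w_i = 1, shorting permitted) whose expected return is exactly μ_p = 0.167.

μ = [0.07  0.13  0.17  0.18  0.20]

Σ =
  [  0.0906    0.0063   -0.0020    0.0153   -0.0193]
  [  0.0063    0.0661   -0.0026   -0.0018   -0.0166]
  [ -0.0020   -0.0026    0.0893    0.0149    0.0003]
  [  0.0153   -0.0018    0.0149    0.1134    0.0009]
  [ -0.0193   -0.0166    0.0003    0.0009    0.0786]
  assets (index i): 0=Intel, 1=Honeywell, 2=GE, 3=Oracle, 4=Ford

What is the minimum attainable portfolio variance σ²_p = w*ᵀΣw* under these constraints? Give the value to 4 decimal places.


0.0175

p=Σ⁻¹μ = [1.1348  2.8154  1.7968  1.2158  3.3970]
q=Σ⁻¹𝟙 = [13.2128  19.4754  11.0370  5.7361  19.9723]
a=μᵀp=1.649157  b=𝟙ᵀp=10.359944  c=𝟙ᵀq=69.433591  D=ac−b²=7.178477
λ₁=(c·0.167−b)/D = (69.433591·0.167−10.359944)/7.178477 = 0.172107
λ₂=(a−b·0.167)/D = (1.649157−10.359944·0.167)/7.178477 = -0.011277
w* = 0.172107·p + -0.011277·q:
  w_0 = 0.172107·1.1348 + -0.011277·13.2128 = 0.0463  (Intel)
  w_1 = 0.172107·2.8154 + -0.011277·19.4754 = 0.2649  (Honeywell)
  w_2 = 0.172107·1.7968 + -0.011277·11.0370 = 0.1848  (GE)
  w_3 = 0.172107·1.2158 + -0.011277·5.7361 = 0.1446  (Oracle)
  w_4 = 0.172107·3.3970 + -0.011277·19.9723 = 0.3594  (Ford)
Σw_i=1.0000  μᵀw=0.1670
σ²=wᵀΣw=λ₁·μ_p+λ₂ = 0.172107·0.167 + -0.011277 = 0.017465 ≈ 0.0175
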